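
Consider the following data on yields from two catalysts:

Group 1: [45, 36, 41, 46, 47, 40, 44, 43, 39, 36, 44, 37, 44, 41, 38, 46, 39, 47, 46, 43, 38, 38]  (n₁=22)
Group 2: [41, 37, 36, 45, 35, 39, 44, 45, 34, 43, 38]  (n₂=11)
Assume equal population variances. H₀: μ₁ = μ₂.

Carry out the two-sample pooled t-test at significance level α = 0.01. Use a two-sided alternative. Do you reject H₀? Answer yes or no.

reject H₀: no

x̄₁=41.727, s₁=3.706, n₁=22
x̄₂=39.727, s₂=4.077, n₂=11
s_p² = [21·3.706² + 10·4.077²]/31 = 14.6628
SE = √(s_p²·(1/22+1/11)) = 1.4140
t = (41.727−39.727)/1.4140 = 1.4144
df = 31
p-value (two-sided) = 0.16721
At α=0.01: p ≥ α → fail to reject H₀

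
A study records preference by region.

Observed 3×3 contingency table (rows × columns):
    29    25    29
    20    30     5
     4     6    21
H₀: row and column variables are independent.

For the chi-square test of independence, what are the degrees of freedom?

df = (r−1)(c−1) = (3−1)·(3−1) = 4

degrees of freedom = 4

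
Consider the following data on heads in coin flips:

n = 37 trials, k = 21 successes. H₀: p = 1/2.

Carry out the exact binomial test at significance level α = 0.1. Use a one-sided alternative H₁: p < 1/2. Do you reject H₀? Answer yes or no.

Exact binomial: n=37, k=21, p₀=1/2=0.5000
P(X≤21) from Σ C(n,i)·p₀^i·(1−p₀)^(n−i)
p-value (one-sided, H₁ less) = 0.83800
At α=0.1: p ≥ α → fail to reject H₀

reject H₀: no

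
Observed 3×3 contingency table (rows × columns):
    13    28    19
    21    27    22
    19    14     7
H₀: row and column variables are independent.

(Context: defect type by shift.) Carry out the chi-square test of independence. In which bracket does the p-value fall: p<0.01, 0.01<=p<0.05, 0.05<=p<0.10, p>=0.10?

p-value bracket: 0.05<=p<0.10

Row totals [60, 70, 40], col totals [53, 69, 48], n=170
χ² = (13−18.71)²/18.71 + (28−24.35)²/24.35 + (19−16.94)²/16.94 + (21−21.82)²/21.82 + (27−28.41)²/28.41 + (22−19.76)²/19.76 + (19−12.47)²/12.47 + (14−16.24)²/16.24 + (7−11.29)²/11.29 = 8.2500
df = 4
p-value (upper-tail) = 0.08284
→ bracket: 0.05<=p<0.10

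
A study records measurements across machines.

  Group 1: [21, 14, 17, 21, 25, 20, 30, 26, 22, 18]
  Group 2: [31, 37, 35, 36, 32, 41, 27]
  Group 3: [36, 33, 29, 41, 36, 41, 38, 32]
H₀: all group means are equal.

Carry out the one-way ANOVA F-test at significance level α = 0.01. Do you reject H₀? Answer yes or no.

Group means [21.40, 34.14, 35.75], grand mean 29.560
SSB = Σnᵢ(x̄ᵢ−x̄)² = 1119.403; SSW = ΣΣ(x−x̄ᵢ)² = 448.757
MSB = 1119.403/2 = 559.7014; MSW = 448.757/22 = 20.3981
F = MSB/MSW = 27.4390
df = (2, 22)
p-value (upper-tail) = 0.00000
At α=0.01: p < α → reject H₀

reject H₀: yes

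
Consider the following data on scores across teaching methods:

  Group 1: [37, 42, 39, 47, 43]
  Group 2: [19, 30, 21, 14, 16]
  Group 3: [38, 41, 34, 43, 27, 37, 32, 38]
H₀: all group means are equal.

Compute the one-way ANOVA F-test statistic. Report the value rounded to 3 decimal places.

test statistic = 24.548

Group means [41.60, 20.00, 36.25], grand mean 33.222
SSB = Σnᵢ(x̄ᵢ−x̄)² = 1298.411; SSW = ΣΣ(x−x̄ᵢ)² = 396.700
MSB = 1298.411/2 = 649.2056; MSW = 396.700/15 = 26.4467
F = MSB/MSW = 24.5477
df = (2, 15)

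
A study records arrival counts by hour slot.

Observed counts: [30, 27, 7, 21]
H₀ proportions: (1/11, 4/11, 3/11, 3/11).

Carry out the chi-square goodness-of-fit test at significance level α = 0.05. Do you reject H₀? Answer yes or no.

n = 85; E_i = n·p_i = [7.73, 30.91, 23.18, 23.18]
χ² = (30−7.73)²/7.73 + (27−30.91)²/30.91 + (7−23.18)²/23.18 + (21−23.18)²/23.18 = 76.1931
df = 3
p-value (upper-tail) = 0.00000
At α=0.05: p < α → reject H₀

reject H₀: yes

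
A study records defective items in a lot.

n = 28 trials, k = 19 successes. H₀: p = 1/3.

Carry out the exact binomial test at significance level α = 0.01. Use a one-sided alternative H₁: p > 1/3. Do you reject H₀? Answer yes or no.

reject H₀: yes

Exact binomial: n=28, k=19, p₀=1/3=0.3333
P(X≥19) from Σ C(n,i)·p₀^i·(1−p₀)^(n−i)
p-value (one-sided, H₁ greater) = 0.00020
At α=0.01: p < α → reject H₀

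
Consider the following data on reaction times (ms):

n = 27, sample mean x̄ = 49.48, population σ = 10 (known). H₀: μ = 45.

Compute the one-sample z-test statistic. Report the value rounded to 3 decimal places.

SE = σ/√n = 10/√27 = 1.9245
z = (x̄−μ₀)/SE = (49.48−45)/1.9245 = 2.3279

test statistic = 2.328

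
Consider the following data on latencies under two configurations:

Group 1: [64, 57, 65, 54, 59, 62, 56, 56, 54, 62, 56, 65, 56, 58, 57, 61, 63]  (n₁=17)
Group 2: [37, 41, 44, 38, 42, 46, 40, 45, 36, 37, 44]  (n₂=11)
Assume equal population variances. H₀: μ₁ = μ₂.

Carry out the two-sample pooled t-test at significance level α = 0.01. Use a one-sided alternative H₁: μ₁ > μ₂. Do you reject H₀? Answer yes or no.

x̄₁=59.118, s₁=3.789, n₁=17
x̄₂=40.909, s₂=3.562, n₂=11
s_p² = [16·3.789² + 10·3.562²]/26 = 13.7182
SE = √(s_p²·(1/17+1/11)) = 1.4332
t = (59.118−40.909)/1.4332 = 12.7048
df = 26
p-value (one-sided, H₁ greater) = 0.00000
At α=0.01: p < α → reject H₀

reject H₀: yes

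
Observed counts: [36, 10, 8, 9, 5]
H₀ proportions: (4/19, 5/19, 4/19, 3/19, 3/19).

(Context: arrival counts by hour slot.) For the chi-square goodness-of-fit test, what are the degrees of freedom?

df = k − 1 = 5 − 1 = 4

degrees of freedom = 4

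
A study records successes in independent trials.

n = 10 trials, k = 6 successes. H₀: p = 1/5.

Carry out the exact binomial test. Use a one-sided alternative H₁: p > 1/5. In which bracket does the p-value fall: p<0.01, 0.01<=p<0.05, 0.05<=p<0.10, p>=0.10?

p-value bracket: p<0.01

Exact binomial: n=10, k=6, p₀=1/5=0.2000
P(X≥6) from Σ C(n,i)·p₀^i·(1−p₀)^(n−i)
p-value (one-sided, H₁ greater) = 0.00637
→ bracket: p<0.01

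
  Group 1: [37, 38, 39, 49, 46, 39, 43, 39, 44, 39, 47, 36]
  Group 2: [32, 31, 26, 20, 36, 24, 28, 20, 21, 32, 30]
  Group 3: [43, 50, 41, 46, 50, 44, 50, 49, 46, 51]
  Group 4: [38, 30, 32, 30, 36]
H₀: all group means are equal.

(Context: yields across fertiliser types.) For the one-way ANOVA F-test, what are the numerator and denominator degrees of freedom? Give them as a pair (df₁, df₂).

degrees of freedom = [3, 34]

k = 4 groups, N = 38 total
df = (k−1, N−k) = (4−1, 38−4) = (3, 34)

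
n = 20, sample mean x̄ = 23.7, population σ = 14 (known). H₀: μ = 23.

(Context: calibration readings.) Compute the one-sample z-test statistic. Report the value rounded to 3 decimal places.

test statistic = 0.224

SE = σ/√n = 14/√20 = 3.1305
z = (x̄−μ₀)/SE = (23.7−23)/3.1305 = 0.2236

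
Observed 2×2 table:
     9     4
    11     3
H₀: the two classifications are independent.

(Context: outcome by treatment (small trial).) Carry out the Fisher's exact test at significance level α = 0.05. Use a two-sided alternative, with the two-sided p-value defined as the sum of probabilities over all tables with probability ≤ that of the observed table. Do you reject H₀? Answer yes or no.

reject H₀: no

Margins: r₁=13, r₂=14, c₁=20, c₂=7, n=27
p_obs = C(13,9)·C(14,11)/C(27,20); sum pmf over tables with pmf ≤ p_obs
p-value (two-sided) = 0.67762
At α=0.05: p ≥ α → fail to reject H₀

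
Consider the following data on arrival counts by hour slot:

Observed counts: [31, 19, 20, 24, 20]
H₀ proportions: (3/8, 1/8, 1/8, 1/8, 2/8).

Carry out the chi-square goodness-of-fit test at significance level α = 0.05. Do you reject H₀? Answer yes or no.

n = 114; E_i = n·p_i = [42.75, 14.25, 14.25, 14.25, 28.50]
χ² = (31−42.75)²/42.75 + (19−14.25)²/14.25 + (20−14.25)²/14.25 + (24−14.25)²/14.25 + (20−28.50)²/28.50 = 16.3392
df = 4
p-value (upper-tail) = 0.00260
At α=0.05: p < α → reject H₀

reject H₀: yes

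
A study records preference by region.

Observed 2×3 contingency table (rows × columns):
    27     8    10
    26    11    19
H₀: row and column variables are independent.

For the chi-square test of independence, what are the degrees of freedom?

degrees of freedom = 2

df = (r−1)(c−1) = (2−1)·(3−1) = 2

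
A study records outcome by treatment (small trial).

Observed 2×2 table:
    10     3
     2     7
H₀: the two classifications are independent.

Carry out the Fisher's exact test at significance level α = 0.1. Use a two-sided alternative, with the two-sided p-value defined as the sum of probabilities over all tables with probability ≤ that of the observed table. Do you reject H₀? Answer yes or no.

Margins: r₁=13, r₂=9, c₁=12, c₂=10, n=22
p_obs = C(13,10)·C(9,2)/C(22,12); sum pmf over tables with pmf ≤ p_obs
p-value (two-sided) = 0.02742
At α=0.1: p < α → reject H₀

reject H₀: yes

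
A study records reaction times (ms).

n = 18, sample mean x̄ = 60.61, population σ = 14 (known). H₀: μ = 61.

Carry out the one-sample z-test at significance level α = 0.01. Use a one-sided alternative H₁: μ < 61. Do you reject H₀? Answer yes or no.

reject H₀: no

SE = σ/√n = 14/√18 = 3.2998
z = (x̄−μ₀)/SE = (60.61−61)/3.2998 = -0.1182
p-value (one-sided, H₁ less) = 0.45296
At α=0.01: p ≥ α → fail to reject H₀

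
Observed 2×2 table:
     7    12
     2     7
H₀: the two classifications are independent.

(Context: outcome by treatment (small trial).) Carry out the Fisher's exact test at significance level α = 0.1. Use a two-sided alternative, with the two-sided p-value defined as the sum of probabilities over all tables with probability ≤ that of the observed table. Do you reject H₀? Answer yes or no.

reject H₀: no

Margins: r₁=19, r₂=9, c₁=9, c₂=19, n=28
p_obs = C(19,7)·C(9,2)/C(28,9); sum pmf over tables with pmf ≤ p_obs
p-value (two-sided) = 0.67003
At α=0.1: p ≥ α → fail to reject H₀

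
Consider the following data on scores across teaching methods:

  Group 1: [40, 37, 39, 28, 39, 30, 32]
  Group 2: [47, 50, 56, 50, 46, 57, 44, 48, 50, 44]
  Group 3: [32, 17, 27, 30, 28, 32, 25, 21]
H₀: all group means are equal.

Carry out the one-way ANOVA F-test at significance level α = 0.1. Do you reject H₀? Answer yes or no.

reject H₀: yes

Group means [35.00, 49.20, 26.50], grand mean 37.960
SSB = Σnᵢ(x̄ᵢ−x̄)² = 2375.360; SSW = ΣΣ(x−x̄ᵢ)² = 521.600
MSB = 2375.360/2 = 1187.6800; MSW = 521.600/22 = 23.7091
F = MSB/MSW = 50.0939
df = (2, 22)
p-value (upper-tail) = 0.00000
At α=0.1: p < α → reject H₀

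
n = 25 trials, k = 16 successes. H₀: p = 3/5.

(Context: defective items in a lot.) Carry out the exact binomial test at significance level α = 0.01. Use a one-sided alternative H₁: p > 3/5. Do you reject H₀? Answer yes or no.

reject H₀: no

Exact binomial: n=25, k=16, p₀=3/5=0.6000
P(X≥16) from Σ C(n,i)·p₀^i·(1−p₀)^(n−i)
p-value (one-sided, H₁ greater) = 0.42462
At α=0.01: p ≥ α → fail to reject H₀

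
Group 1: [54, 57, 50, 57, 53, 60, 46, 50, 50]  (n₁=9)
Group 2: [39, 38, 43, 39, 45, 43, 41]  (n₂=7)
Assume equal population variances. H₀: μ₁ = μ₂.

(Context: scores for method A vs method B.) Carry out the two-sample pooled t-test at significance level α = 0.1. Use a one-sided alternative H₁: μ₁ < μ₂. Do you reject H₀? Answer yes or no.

reject H₀: no

x̄₁=53.000, s₁=4.444, n₁=9
x̄₂=41.143, s₂=2.610, n₂=7
s_p² = [8·4.444² + 6·2.610²]/14 = 14.2041
SE = √(s_p²·(1/9+1/7)) = 1.8993
t = (53.000−41.143)/1.8993 = 6.2429
df = 14
p-value (one-sided, H₁ less) = 0.99999
At α=0.1: p ≥ α → fail to reject H₀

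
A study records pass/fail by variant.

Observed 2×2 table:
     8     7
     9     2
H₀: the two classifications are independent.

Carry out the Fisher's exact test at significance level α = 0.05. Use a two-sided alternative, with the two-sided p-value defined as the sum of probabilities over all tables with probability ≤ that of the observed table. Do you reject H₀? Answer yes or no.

reject H₀: no

Margins: r₁=15, r₂=11, c₁=17, c₂=9, n=26
p_obs = C(15,8)·C(11,9)/C(26,17); sum pmf over tables with pmf ≤ p_obs
p-value (two-sided) = 0.21670
At α=0.05: p ≥ α → fail to reject H₀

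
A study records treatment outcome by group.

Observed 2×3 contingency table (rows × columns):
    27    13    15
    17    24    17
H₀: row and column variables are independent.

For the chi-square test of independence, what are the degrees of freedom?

df = (r−1)(c−1) = (2−1)·(3−1) = 2

degrees of freedom = 2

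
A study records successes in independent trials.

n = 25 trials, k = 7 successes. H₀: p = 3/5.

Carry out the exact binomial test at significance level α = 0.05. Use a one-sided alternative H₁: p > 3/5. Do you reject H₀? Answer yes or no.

Exact binomial: n=25, k=7, p₀=3/5=0.6000
P(X≥7) from Σ C(n,i)·p₀^i·(1−p₀)^(n−i)
p-value (one-sided, H₁ greater) = 0.99972
At α=0.05: p ≥ α → fail to reject H₀

reject H₀: no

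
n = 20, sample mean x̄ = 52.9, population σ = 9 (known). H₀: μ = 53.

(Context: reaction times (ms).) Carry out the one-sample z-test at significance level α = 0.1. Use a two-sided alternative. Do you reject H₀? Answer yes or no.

reject H₀: no

SE = σ/√n = 9/√20 = 2.0125
z = (x̄−μ₀)/SE = (52.9−53)/2.0125 = -0.0497
p-value (two-sided) = 0.96037
At α=0.1: p ≥ α → fail to reject H₀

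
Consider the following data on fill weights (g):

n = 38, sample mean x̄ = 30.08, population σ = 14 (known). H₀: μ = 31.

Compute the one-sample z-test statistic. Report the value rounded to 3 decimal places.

SE = σ/√n = 14/√38 = 2.2711
z = (x̄−μ₀)/SE = (30.08−31)/2.2711 = -0.4051

test statistic = -0.405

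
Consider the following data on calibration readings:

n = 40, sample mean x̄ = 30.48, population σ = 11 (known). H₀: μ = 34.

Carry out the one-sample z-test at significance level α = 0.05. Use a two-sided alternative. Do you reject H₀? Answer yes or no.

reject H₀: yes

SE = σ/√n = 11/√40 = 1.7393
z = (x̄−μ₀)/SE = (30.48−34)/1.7393 = -2.0239
p-value (two-sided) = 0.04298
At α=0.05: p < α → reject H₀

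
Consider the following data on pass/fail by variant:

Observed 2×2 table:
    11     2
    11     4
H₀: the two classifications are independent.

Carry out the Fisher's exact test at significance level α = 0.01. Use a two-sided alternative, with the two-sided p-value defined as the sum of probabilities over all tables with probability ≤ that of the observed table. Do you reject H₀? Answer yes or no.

reject H₀: no

Margins: r₁=13, r₂=15, c₁=22, c₂=6, n=28
p_obs = C(13,11)·C(15,11)/C(28,22); sum pmf over tables with pmf ≤ p_obs
p-value (two-sided) = 0.65459
At α=0.01: p ≥ α → fail to reject H₀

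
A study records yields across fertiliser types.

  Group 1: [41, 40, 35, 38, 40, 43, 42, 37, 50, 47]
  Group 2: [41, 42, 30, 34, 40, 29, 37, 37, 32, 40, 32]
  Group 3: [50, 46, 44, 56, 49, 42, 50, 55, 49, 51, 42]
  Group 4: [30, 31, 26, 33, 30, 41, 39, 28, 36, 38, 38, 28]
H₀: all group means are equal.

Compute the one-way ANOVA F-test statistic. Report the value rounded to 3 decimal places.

Group means [41.30, 35.82, 48.55, 33.17], grand mean 39.523
SSB = Σnᵢ(x̄ᵢ−x̄)² = 1562.847; SSW = ΣΣ(x−x̄ᵢ)² = 900.130
MSB = 1562.847/3 = 520.9490; MSW = 900.130/40 = 22.5033
F = MSB/MSW = 23.1499
df = (3, 40)

test statistic = 23.150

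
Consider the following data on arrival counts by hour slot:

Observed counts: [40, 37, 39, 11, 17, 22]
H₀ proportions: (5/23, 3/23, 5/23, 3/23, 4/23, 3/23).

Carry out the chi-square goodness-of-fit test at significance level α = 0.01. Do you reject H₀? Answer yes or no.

n = 166; E_i = n·p_i = [36.09, 21.65, 36.09, 21.65, 28.87, 21.65]
χ² = (40−36.09)²/36.09 + (37−21.65)²/21.65 + (39−36.09)²/36.09 + (11−21.65)²/21.65 + (17−28.87)²/28.87 + (22−21.65)²/21.65 = 21.6648
df = 5
p-value (upper-tail) = 0.00061
At α=0.01: p < α → reject H₀

reject H₀: yes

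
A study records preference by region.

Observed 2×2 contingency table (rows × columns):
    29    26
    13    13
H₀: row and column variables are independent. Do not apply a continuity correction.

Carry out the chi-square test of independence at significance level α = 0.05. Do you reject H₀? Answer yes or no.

Row totals [55, 26], col totals [42, 39], n=81
χ² = (29−28.52)²/28.52 + (26−26.48)²/26.48 + (13−13.48)²/13.48 + (13−12.52)²/12.52 = 0.0526
df = 1
p-value (upper-tail) = 0.81860
At α=0.05: p ≥ α → fail to reject H₀

reject H₀: no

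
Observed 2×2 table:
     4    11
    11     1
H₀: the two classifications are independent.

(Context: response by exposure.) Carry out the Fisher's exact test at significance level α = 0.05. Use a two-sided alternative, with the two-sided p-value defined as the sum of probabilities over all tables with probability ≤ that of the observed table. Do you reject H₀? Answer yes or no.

reject H₀: yes

Margins: r₁=15, r₂=12, c₁=15, c₂=12, n=27
p_obs = C(15,4)·C(12,11)/C(27,15); sum pmf over tables with pmf ≤ p_obs
p-value (two-sided) = 0.00138
At α=0.05: p < α → reject H₀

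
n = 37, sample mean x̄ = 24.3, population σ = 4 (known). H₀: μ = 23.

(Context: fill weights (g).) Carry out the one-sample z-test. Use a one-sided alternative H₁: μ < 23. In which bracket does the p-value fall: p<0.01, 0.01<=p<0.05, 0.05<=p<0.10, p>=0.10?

p-value bracket: p>=0.10

SE = σ/√n = 4/√37 = 0.6576
z = (x̄−μ₀)/SE = (24.3−23)/0.6576 = 1.9769
p-value (one-sided, H₁ less) = 0.97597
→ bracket: p>=0.10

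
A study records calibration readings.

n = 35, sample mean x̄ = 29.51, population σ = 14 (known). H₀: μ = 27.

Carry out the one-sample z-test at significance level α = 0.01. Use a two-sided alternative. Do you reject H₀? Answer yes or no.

reject H₀: no

SE = σ/√n = 14/√35 = 2.3664
z = (x̄−μ₀)/SE = (29.51−27)/2.3664 = 1.0607
p-value (two-sided) = 0.28884
At α=0.01: p ≥ α → fail to reject H₀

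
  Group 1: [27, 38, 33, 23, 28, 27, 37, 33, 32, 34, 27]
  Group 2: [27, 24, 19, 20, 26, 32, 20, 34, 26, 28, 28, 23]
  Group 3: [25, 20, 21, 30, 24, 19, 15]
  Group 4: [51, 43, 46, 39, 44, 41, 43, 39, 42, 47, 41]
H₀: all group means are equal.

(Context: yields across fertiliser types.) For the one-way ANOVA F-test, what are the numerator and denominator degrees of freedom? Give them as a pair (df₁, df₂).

degrees of freedom = [3, 37]

k = 4 groups, N = 41 total
df = (k−1, N−k) = (4−1, 41−4) = (3, 37)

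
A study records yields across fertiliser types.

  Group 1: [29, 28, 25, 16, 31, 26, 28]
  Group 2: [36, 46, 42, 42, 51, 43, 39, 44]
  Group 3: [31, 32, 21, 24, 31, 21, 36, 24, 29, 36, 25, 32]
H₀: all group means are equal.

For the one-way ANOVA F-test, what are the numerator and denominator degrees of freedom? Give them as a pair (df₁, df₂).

k = 3 groups, N = 27 total
df = (k−1, N−k) = (3−1, 27−3) = (2, 24)

degrees of freedom = [2, 24]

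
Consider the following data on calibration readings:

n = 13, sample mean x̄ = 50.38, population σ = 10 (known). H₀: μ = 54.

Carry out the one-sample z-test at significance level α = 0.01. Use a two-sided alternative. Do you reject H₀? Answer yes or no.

reject H₀: no

SE = σ/√n = 10/√13 = 2.7735
z = (x̄−μ₀)/SE = (50.38−54)/2.7735 = -1.3052
p-value (two-sided) = 0.19182
At α=0.01: p ≥ α → fail to reject H₀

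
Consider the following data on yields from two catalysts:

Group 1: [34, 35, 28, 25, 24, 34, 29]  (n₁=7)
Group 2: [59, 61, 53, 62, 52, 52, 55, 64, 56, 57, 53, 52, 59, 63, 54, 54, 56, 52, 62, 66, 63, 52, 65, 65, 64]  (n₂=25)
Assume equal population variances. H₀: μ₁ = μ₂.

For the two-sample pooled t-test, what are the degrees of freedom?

df = n₁ + n₂ − 2 = 7 + 25 − 2 = 30

degrees of freedom = 30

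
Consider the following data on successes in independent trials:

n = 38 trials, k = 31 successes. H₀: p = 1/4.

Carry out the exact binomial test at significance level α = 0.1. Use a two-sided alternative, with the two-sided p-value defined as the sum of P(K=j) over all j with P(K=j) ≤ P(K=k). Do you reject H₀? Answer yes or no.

Exact binomial: n=38, k=31, p₀=1/4=0.2500
P(X=j) = C(n,j)·p₀^j·(1−p₀)^(n−j); p = Σ P(X=j) over j with P(X=j) ≤ P(X=31)
p-value (two-sided) = 0.00000
At α=0.1: p < α → reject H₀

reject H₀: yes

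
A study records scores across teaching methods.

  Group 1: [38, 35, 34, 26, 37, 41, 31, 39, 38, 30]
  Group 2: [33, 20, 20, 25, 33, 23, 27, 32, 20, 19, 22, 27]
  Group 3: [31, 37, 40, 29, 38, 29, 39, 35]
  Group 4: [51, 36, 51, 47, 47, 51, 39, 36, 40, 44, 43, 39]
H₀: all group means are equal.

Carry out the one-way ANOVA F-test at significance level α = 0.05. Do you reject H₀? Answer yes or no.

Group means [34.90, 25.08, 34.75, 43.67], grand mean 34.571
SSB = Σnᵢ(x̄ᵢ−x̄)² = 2074.302; SSW = ΣΣ(x−x̄ᵢ)² = 1005.983
MSB = 2074.302/3 = 691.4341; MSW = 1005.983/38 = 26.4732
F = MSB/MSW = 26.1182
df = (3, 38)
p-value (upper-tail) = 0.00000
At α=0.05: p < α → reject H₀

reject H₀: yes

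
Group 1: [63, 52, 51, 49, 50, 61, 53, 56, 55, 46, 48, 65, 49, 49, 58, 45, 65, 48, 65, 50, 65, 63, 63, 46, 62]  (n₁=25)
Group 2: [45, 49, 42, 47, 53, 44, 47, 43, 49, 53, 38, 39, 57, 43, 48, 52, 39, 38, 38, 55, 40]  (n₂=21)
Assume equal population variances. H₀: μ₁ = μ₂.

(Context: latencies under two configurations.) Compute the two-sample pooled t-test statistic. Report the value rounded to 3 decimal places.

test statistic = 4.769

x̄₁=55.080, s₁=7.170, n₁=25
x̄₂=45.667, s₂=6.011, n₂=21
s_p² = [24·7.170² + 20·6.011²]/44 = 44.4661
SE = √(s_p²·(1/25+1/21)) = 1.9738
t = (55.080−45.667)/1.9738 = 4.7690
df = 44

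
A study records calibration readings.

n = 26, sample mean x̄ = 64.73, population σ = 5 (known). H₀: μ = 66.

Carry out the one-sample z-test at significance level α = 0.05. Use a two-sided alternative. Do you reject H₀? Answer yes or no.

SE = σ/√n = 5/√26 = 0.9806
z = (x̄−μ₀)/SE = (64.73−66)/0.9806 = -1.2952
p-value (two-sided) = 0.19527
At α=0.05: p ≥ α → fail to reject H₀

reject H₀: no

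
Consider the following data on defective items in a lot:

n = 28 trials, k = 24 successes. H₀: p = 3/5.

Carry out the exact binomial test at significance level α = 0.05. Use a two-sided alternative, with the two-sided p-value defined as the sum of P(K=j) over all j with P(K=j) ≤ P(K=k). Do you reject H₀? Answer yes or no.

Exact binomial: n=28, k=24, p₀=3/5=0.6000
P(X=j) = C(n,j)·p₀^j·(1−p₀)^(n−j); p = Σ P(X=j) over j with P(X=j) ≤ P(X=24)
p-value (two-sided) = 0.00587
At α=0.05: p < α → reject H₀

reject H₀: yes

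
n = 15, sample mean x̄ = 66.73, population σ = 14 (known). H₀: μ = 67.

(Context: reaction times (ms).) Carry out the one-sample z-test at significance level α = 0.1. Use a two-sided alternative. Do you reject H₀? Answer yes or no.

reject H₀: no

SE = σ/√n = 14/√15 = 3.6148
z = (x̄−μ₀)/SE = (66.73−67)/3.6148 = -0.0747
p-value (two-sided) = 0.94046
At α=0.1: p ≥ α → fail to reject H₀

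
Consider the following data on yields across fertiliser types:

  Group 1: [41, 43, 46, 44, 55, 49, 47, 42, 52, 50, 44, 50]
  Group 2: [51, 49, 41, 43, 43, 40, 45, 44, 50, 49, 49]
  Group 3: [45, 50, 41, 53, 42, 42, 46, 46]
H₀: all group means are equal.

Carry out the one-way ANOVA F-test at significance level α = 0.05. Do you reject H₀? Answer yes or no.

reject H₀: no

Group means [46.92, 45.82, 45.62], grand mean 46.194
SSB = Σnᵢ(x̄ᵢ−x̄)² = 10.411; SSW = ΣΣ(x−x̄ᵢ)² = 480.428
MSB = 10.411/2 = 5.2053; MSW = 480.428/28 = 17.1581
F = MSB/MSW = 0.3034
df = (2, 28)
p-value (upper-tail) = 0.74072
At α=0.05: p ≥ α → fail to reject H₀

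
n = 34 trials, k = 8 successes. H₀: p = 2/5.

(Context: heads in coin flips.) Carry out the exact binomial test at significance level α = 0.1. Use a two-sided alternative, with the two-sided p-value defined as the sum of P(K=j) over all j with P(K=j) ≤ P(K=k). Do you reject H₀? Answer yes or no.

reject H₀: yes

Exact binomial: n=34, k=8, p₀=2/5=0.4000
P(X=j) = C(n,j)·p₀^j·(1−p₀)^(n−j); p = Σ P(X=j) over j with P(X=j) ≤ P(X=8)
p-value (two-sided) = 0.05453
At α=0.1: p < α → reject H₀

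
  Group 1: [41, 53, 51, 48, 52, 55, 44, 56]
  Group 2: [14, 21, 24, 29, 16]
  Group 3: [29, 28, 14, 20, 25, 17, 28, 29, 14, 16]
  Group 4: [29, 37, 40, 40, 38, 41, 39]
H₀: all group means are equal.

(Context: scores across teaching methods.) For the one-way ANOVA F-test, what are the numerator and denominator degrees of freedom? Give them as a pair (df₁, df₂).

degrees of freedom = [3, 26]

k = 4 groups, N = 30 total
df = (k−1, N−k) = (4−1, 30−4) = (3, 26)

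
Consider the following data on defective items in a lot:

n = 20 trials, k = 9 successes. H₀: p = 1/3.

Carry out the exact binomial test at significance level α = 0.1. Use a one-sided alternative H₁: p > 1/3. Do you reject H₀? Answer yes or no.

reject H₀: no

Exact binomial: n=20, k=9, p₀=1/3=0.3333
P(X≥9) from Σ C(n,i)·p₀^i·(1−p₀)^(n−i)
p-value (one-sided, H₁ greater) = 0.19055
At α=0.1: p ≥ α → fail to reject H₀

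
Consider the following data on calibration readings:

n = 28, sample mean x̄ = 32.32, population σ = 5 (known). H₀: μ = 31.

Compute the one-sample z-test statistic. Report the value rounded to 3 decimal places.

SE = σ/√n = 5/√28 = 0.9449
z = (x̄−μ₀)/SE = (32.32−31)/0.9449 = 1.3970

test statistic = 1.397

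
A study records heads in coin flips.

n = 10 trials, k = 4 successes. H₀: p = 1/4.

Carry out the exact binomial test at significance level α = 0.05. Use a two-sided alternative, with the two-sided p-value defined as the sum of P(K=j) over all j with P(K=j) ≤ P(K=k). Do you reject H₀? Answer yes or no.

reject H₀: no

Exact binomial: n=10, k=4, p₀=1/4=0.2500
P(X=j) = C(n,j)·p₀^j·(1−p₀)^(n−j); p = Σ P(X=j) over j with P(X=j) ≤ P(X=4)
p-value (two-sided) = 0.28044
At α=0.05: p ≥ α → fail to reject H₀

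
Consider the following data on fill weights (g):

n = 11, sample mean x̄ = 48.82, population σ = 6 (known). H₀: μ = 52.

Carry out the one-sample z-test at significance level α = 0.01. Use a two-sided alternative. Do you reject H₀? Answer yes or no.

reject H₀: no

SE = σ/√n = 6/√11 = 1.8091
z = (x̄−μ₀)/SE = (48.82−52)/1.8091 = -1.7578
p-value (two-sided) = 0.07878
At α=0.01: p ≥ α → fail to reject H₀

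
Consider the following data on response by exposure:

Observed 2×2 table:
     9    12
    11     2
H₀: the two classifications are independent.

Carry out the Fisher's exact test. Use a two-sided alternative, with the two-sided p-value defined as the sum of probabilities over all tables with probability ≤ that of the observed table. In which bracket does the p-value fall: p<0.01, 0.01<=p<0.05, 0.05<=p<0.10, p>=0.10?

p-value bracket: 0.01<=p<0.05

Margins: r₁=21, r₂=13, c₁=20, c₂=14, n=34
p_obs = C(21,9)·C(13,11)/C(34,20); sum pmf over tables with pmf ≤ p_obs
p-value (two-sided) = 0.03021
→ bracket: 0.01<=p<0.05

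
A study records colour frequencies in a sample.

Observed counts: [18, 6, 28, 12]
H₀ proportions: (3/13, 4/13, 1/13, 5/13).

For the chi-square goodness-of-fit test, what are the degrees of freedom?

df = k − 1 = 4 − 1 = 3

degrees of freedom = 3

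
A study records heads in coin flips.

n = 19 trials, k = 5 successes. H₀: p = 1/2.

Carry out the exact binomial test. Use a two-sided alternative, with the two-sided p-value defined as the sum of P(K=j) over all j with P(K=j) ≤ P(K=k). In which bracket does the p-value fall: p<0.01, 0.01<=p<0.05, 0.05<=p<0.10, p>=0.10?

Exact binomial: n=19, k=5, p₀=1/2=0.5000
P(X=j) = C(n,j)·p₀^j·(1−p₀)^(n−j); p = Σ P(X=j) over j with P(X=j) ≤ P(X=5)
p-value (two-sided) = 0.06357
→ bracket: 0.05<=p<0.10

p-value bracket: 0.05<=p<0.10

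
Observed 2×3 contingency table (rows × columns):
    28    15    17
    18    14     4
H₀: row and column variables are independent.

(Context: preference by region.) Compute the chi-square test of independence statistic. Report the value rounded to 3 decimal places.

Row totals [60, 36], col totals [46, 29, 21], n=96
χ² = (28−28.75)²/28.75 + (15−18.12)²/18.12 + (17−13.12)²/13.12 + (18−17.25)²/17.25 + (14−10.88)²/10.88 + (4−7.88)²/7.88 = 4.5397
df = 2

test statistic = 4.540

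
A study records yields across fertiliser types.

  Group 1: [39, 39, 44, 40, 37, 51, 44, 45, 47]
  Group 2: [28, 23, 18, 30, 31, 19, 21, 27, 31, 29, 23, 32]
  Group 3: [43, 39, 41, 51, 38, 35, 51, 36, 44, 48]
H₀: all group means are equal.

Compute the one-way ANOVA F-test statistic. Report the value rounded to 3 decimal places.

Group means [42.89, 26.00, 42.60], grand mean 36.258
SSB = Σnᵢ(x̄ᵢ−x̄)² = 2060.647; SSW = ΣΣ(x−x̄ᵢ)² = 745.289
MSB = 2060.647/2 = 1030.3233; MSW = 745.289/28 = 26.6175
F = MSB/MSW = 38.7086
df = (2, 28)

test statistic = 38.709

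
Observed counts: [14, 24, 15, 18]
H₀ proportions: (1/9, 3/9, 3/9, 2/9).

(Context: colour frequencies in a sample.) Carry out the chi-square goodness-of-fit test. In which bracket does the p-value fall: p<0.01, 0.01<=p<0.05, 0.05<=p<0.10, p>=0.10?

n = 71; E_i = n·p_i = [7.89, 23.67, 23.67, 15.78]
χ² = (14−7.89)²/7.89 + (24−23.67)²/23.67 + (15−23.67)²/23.67 + (18−15.78)²/15.78 = 8.2254
df = 3
p-value (upper-tail) = 0.04158
→ bracket: 0.01<=p<0.05

p-value bracket: 0.01<=p<0.05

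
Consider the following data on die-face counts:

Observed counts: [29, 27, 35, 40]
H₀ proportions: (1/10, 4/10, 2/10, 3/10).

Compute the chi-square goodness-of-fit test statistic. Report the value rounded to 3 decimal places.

n = 131; E_i = n·p_i = [13.10, 52.40, 26.20, 39.30]
χ² = (29−13.10)²/13.10 + (27−52.40)²/52.40 + (35−26.20)²/26.20 + (40−39.30)²/39.30 = 34.5789
df = 3

test statistic = 34.579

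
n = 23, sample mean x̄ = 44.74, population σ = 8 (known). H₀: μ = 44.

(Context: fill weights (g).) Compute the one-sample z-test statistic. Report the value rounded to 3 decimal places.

test statistic = 0.444

SE = σ/√n = 8/√23 = 1.6681
z = (x̄−μ₀)/SE = (44.74−44)/1.6681 = 0.4436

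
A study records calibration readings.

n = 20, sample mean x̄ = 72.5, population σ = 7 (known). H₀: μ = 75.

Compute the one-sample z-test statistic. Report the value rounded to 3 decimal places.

SE = σ/√n = 7/√20 = 1.5652
z = (x̄−μ₀)/SE = (72.5−75)/1.5652 = -1.5972

test statistic = -1.597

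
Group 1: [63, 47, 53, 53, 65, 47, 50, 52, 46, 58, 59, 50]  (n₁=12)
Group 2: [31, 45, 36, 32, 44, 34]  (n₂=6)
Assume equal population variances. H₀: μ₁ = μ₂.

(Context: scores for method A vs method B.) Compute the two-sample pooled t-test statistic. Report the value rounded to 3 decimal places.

x̄₁=53.583, s₁=6.331, n₁=12
x̄₂=37.000, s₂=6.066, n₂=6
s_p² = [11·6.331² + 5·6.066²]/16 = 39.0573
SE = √(s_p²·(1/12+1/6)) = 3.1248
t = (53.583−37.000)/3.1248 = 5.3070
df = 16

test statistic = 5.307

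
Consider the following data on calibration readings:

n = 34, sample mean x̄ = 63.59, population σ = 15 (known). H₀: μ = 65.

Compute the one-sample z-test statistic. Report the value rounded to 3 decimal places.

test statistic = -0.548

SE = σ/√n = 15/√34 = 2.5725
z = (x̄−μ₀)/SE = (63.59−65)/2.5725 = -0.5481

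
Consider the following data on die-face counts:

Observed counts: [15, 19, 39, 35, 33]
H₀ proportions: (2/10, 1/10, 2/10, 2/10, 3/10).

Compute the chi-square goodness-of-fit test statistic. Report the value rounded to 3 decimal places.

n = 141; E_i = n·p_i = [28.20, 14.10, 28.20, 28.20, 42.30]
χ² = (15−28.20)²/28.20 + (19−14.10)²/14.10 + (39−28.20)²/28.20 + (35−28.20)²/28.20 + (33−42.30)²/42.30 = 15.7021
df = 4

test statistic = 15.702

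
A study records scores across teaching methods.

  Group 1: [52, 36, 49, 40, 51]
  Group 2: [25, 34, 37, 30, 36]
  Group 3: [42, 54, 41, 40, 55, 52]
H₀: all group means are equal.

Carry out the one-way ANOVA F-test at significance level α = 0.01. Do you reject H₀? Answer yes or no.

Group means [45.60, 32.40, 47.33], grand mean 42.125
SSB = Σnᵢ(x̄ᵢ−x̄)² = 696.017; SSW = ΣΣ(x−x̄ᵢ)² = 549.733
MSB = 696.017/2 = 348.0083; MSW = 549.733/13 = 42.2872
F = MSB/MSW = 8.2296
df = (2, 13)
p-value (upper-tail) = 0.00491
At α=0.01: p < α → reject H₀

reject H₀: yes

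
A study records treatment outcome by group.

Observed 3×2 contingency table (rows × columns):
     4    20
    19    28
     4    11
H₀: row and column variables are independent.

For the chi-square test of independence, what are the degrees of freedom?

degrees of freedom = 2

df = (r−1)(c−1) = (3−1)·(2−1) = 2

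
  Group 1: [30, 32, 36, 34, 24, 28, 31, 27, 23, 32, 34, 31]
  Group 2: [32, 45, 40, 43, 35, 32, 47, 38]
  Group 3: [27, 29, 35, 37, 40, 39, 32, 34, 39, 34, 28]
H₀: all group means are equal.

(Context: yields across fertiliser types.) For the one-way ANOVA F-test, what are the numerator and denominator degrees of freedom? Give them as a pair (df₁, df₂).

k = 3 groups, N = 31 total
df = (k−1, N−k) = (3−1, 31−3) = (2, 28)

degrees of freedom = [2, 28]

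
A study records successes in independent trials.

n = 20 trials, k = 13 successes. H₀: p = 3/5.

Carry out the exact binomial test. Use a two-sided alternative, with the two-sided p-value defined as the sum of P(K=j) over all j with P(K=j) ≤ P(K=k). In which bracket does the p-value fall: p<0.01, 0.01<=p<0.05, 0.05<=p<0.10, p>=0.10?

p-value bracket: p>=0.10

Exact binomial: n=20, k=13, p₀=3/5=0.6000
P(X=j) = C(n,j)·p₀^j·(1−p₀)^(n−j); p = Σ P(X=j) over j with P(X=j) ≤ P(X=13)
p-value (two-sided) = 0.82029
→ bracket: p>=0.10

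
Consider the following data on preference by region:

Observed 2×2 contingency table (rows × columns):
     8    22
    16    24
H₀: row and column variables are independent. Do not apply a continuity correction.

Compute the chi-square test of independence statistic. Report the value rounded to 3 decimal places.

test statistic = 1.353

Row totals [30, 40], col totals [24, 46], n=70
χ² = (8−10.29)²/10.29 + (22−19.71)²/19.71 + (16−13.71)²/13.71 + (24−26.29)²/26.29 = 1.3527
df = 1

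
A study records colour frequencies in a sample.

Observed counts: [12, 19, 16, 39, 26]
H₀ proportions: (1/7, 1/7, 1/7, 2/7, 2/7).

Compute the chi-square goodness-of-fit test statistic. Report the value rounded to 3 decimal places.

test statistic = 4.219

n = 112; E_i = n·p_i = [16.00, 16.00, 16.00, 32.00, 32.00]
χ² = (12−16.00)²/16.00 + (19−16.00)²/16.00 + (16−16.00)²/16.00 + (39−32.00)²/32.00 + (26−32.00)²/32.00 = 4.2188
df = 4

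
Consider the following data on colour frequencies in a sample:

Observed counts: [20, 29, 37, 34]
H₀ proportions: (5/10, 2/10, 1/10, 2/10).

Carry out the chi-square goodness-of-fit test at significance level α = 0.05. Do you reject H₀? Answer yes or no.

n = 120; E_i = n·p_i = [60.00, 24.00, 12.00, 24.00]
χ² = (20−60.00)²/60.00 + (29−24.00)²/24.00 + (37−12.00)²/12.00 + (34−24.00)²/24.00 = 83.9583
df = 3
p-value (upper-tail) = 0.00000
At α=0.05: p < α → reject H₀

reject H₀: yes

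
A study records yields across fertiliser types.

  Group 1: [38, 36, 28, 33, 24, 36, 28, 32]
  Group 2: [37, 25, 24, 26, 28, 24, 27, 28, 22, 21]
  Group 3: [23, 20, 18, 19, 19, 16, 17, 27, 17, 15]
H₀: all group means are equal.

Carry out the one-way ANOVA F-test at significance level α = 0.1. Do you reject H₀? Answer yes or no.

Group means [31.88, 26.20, 19.10], grand mean 25.286
SSB = Σnᵢ(x̄ᵢ−x̄)² = 738.339; SSW = ΣΣ(x−x̄ᵢ)² = 459.375
MSB = 738.339/2 = 369.1696; MSW = 459.375/25 = 18.3750
F = MSB/MSW = 20.0909
df = (2, 25)
p-value (upper-tail) = 0.00001
At α=0.1: p < α → reject H₀

reject H₀: yes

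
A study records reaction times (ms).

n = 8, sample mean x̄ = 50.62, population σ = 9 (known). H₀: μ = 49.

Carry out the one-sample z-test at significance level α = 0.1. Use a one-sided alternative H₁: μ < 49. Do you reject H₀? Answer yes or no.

reject H₀: no

SE = σ/√n = 9/√8 = 3.1820
z = (x̄−μ₀)/SE = (50.62−49)/3.1820 = 0.5091
p-value (one-sided, H₁ less) = 0.69466
At α=0.1: p ≥ α → fail to reject H₀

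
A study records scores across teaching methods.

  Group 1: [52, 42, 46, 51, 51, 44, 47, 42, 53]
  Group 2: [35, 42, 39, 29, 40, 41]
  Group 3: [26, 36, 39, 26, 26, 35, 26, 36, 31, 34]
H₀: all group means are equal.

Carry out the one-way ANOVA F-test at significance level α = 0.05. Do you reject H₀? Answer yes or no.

reject H₀: yes

Group means [47.56, 37.67, 31.50], grand mean 38.760
SSB = Σnᵢ(x̄ᵢ−x̄)² = 1230.504; SSW = ΣΣ(x−x̄ᵢ)² = 506.056
MSB = 1230.504/2 = 615.2522; MSW = 506.056/22 = 23.0025
F = MSB/MSW = 26.7472
df = (2, 22)
p-value (upper-tail) = 0.00000
At α=0.05: p < α → reject H₀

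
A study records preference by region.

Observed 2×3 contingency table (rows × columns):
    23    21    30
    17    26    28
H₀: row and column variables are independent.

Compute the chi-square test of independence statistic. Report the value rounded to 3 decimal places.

Row totals [74, 71], col totals [40, 47, 58], n=145
χ² = (23−20.41)²/20.41 + (21−23.99)²/23.99 + (30−29.60)²/29.60 + (17−19.59)²/19.59 + (26−23.01)²/23.01 + (28−28.40)²/28.40 = 1.4394
df = 2

test statistic = 1.439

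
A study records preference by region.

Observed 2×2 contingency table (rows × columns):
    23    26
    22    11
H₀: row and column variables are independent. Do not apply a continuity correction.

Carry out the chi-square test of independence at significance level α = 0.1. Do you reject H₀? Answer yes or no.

reject H₀: yes

Row totals [49, 33], col totals [45, 37], n=82
χ² = (23−26.89)²/26.89 + (26−22.11)²/22.11 + (22−18.11)²/18.11 + (11−14.89)²/14.89 = 3.0994
df = 1
p-value (upper-tail) = 0.07832
At α=0.1: p < α → reject H₀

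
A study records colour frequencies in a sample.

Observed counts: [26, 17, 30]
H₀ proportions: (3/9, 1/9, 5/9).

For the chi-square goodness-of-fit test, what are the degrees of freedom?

degrees of freedom = 2

df = k − 1 = 3 − 1 = 2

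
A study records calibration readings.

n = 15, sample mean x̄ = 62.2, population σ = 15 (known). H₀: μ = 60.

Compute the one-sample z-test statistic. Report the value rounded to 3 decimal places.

test statistic = 0.568

SE = σ/√n = 15/√15 = 3.8730
z = (x̄−μ₀)/SE = (62.2−60)/3.8730 = 0.5680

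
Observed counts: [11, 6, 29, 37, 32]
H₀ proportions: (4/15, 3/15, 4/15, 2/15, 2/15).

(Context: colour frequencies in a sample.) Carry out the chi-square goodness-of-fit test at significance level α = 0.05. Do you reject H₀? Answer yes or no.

n = 115; E_i = n·p_i = [30.67, 23.00, 30.67, 15.33, 15.33]
χ² = (11−30.67)²/30.67 + (6−23.00)²/23.00 + (29−30.67)²/30.67 + (37−15.33)²/15.33 + (32−15.33)²/15.33 = 74.0000
df = 4
p-value (upper-tail) = 0.00000
At α=0.05: p < α → reject H₀

reject H₀: yes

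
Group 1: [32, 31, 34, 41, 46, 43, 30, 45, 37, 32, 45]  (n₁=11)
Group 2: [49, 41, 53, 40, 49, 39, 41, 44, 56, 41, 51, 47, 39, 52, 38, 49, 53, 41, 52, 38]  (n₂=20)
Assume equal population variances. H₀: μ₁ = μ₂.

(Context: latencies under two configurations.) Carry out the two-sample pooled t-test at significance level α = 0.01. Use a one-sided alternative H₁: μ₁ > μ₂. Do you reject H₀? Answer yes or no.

reject H₀: no

x̄₁=37.818, s₁=6.306, n₁=11
x̄₂=45.650, s₂=6.011, n₂=20
s_p² = [10·6.306² + 19·6.011²]/29 = 37.3857
SE = √(s_p²·(1/11+1/20)) = 2.2952
t = (37.818−45.650)/2.2952 = -3.4122
df = 29
p-value (one-sided, H₁ greater) = 0.99904
At α=0.01: p ≥ α → fail to reject H₀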